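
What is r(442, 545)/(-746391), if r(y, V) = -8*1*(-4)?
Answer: -32/746391 ≈ -4.2873e-5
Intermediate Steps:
r(y, V) = 32 (r(y, V) = -8*(-4) = 32)
r(442, 545)/(-746391) = 32/(-746391) = 32*(-1/746391) = -32/746391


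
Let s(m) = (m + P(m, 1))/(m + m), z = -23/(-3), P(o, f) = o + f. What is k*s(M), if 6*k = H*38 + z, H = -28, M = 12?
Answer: -79225/432 ≈ -183.39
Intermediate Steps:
P(o, f) = f + o
z = 23/3 (z = -23*(-⅓) = 23/3 ≈ 7.6667)
k = -3169/18 (k = (-28*38 + 23/3)/6 = (-1064 + 23/3)/6 = (⅙)*(-3169/3) = -3169/18 ≈ -176.06)
s(m) = (1 + 2*m)/(2*m) (s(m) = (m + (1 + m))/(m + m) = (1 + 2*m)/((2*m)) = (1 + 2*m)*(1/(2*m)) = (1 + 2*m)/(2*m))
k*s(M) = -3169*(½ + 12)/(18*12) = -3169*25/(216*2) = -3169/18*25/24 = -79225/432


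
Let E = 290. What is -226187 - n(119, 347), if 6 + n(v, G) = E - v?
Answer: -226352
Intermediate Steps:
n(v, G) = 284 - v (n(v, G) = -6 + (290 - v) = 284 - v)
-226187 - n(119, 347) = -226187 - (284 - 1*119) = -226187 - (284 - 119) = -226187 - 1*165 = -226187 - 165 = -226352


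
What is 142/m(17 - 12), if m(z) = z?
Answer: 142/5 ≈ 28.400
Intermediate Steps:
142/m(17 - 12) = 142/(17 - 12) = 142/5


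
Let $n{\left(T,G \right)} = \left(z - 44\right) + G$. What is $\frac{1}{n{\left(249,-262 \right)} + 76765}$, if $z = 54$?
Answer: $\frac{1}{76513} \approx 1.307 \cdot 10^{-5}$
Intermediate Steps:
$n{\left(T,G \right)} = 10 + G$ ($n{\left(T,G \right)} = \left(54 - 44\right) + G = 10 + G$)
$\frac{1}{n{\left(249,-262 \right)} + 76765} = \frac{1}{\left(10 - 262\right) + 76765} = \frac{1}{-252 + 76765} = \frac{1}{76513}$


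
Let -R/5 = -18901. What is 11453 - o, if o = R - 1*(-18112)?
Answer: -101164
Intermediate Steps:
R = 94505 (R = -5*(-18901) = 94505)
o = 112617 (o = 94505 - 1*(-18112) = 94505 + 18112 = 112617)
11453 - o = 11453 - 1*112617 = 11453 - 112617 = -101164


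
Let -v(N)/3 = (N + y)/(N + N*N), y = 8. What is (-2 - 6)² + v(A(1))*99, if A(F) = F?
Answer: -2545/2 ≈ -1272.5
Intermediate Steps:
v(N) = -3*(8 + N)/(N + N²) (v(N) = -3*(N + 8)/(N + N*N) = -3*(8 + N)/(N + N²))
(-2 - 6)² + v(A(1))*99 = (-2 - 6)² + (3*(-8 - 1*1)/(1*(1 + 1)))*99 = (-8)² + (3*1*(-8 - 1)/2)*99 = 64 + (3*1*(½)*(-9))*99 = 64 - 27/2*99 = 64 - 2673/2 = -2545/2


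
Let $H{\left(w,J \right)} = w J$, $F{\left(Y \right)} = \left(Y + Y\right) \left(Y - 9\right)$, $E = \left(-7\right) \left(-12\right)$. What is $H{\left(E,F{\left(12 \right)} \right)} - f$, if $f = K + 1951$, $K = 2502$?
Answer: $1595$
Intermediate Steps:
$E = 84$
$F{\left(Y \right)} = 2 Y \left(-9 + Y\right)$
$H{\left(w,J \right)} = J w$
$f = 4453$ ($f = 2502 + 1951 = 4453$)
$H{\left(E,F{\left(12 \right)} \right)} - f = 2 \cdot 12 \left(-9 + 12\right) 84 - 4453 = 2 \cdot 12 \cdot 3 \cdot 84 - 4453 = 72 \cdot 84 - 4453 = 6048 - 4453 = 1595$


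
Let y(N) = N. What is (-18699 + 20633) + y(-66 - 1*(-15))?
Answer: 1883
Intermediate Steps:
(-18699 + 20633) + y(-66 - 1*(-15)) = (-18699 + 20633) + (-66 - 1*(-15)) = 1934 + (-66 + 15) = 1934 - 51 = 1883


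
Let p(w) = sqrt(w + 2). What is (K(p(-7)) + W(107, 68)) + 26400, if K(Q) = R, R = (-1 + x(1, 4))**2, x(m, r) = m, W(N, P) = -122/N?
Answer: 2824678/107 ≈ 26399.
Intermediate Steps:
p(w) = sqrt(2 + w)
R = 0 (R = (-1 + 1)**2 = 0**2 = 0)
K(Q) = 0
(K(p(-7)) + W(107, 68)) + 26400 = (0 - 122/107) + 26400 = -122/107 + 26400 = 2824678/107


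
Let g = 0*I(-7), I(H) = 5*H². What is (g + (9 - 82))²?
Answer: 5329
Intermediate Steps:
g = 0 (g = 0*(5*(-7)²) = 0*(5*49) = 0*245 = 0)
(g + (9 - 82))² = (0 + (9 - 82))² = (0 - 73)² = (-73)² = 5329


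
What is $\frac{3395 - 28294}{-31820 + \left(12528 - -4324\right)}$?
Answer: $\frac{24899}{14968} \approx 1.6635$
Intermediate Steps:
$\frac{3395 - 28294}{-31820 + \left(12528 - -4324\right)} = - \frac{24899}{-31820 + \left(12528 + 4324\right)} = - \frac{24899}{-31820 + 16852} = - \frac{24899}{-14968} = \left(-24899\right) \left(- \frac{1}{14968}\right) = \frac{24899}{14968}$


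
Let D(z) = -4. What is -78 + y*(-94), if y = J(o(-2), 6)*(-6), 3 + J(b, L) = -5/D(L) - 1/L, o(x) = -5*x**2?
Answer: -1159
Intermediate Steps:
J(b, L) = -7/4 - 1/L (J(b, L) = -3 + (-5/(-4) - 1/L) = -3 + (-5*(-1/4) - 1/L) = -3 + (5/4 - 1/L) = -7/4 - 1/L)
y = 23/2 (y = (-7/4 - 1/6)*(-6) = -23/12*(-6) = 23/2 ≈ 11.500)
-78 + y*(-94) = -78 + (23/2)*(-94) = -78 - 1081 = -1159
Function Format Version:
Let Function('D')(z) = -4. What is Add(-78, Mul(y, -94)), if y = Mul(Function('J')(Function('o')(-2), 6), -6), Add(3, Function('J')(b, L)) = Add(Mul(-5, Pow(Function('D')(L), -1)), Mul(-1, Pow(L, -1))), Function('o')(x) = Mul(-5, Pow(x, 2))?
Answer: -1159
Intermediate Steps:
Function('J')(b, L) = Add(Rational(-7, 4), Mul(-1, Pow(L, -1))) (Function('J')(b, L) = Add(-3, Add(Mul(-5, Pow(-4, -1)), Mul(-1, Pow(L, -1)))) = Add(-3, Add(Mul(-5, Rational(-1, 4)), Mul(-1, Pow(L, -1)))) = Add(-3, Add(Rational(5, 4), Mul(-1, Pow(L, -1)))) = Add(Rational(-7, 4), Mul(-1, Pow(L, -1))))
y = Rational(23, 2) (y = Mul(Add(Rational(-7, 4), Mul(-1, Pow(6, -1))), -6) = Mul(Add(Rational(-7, 4), Mul(-1, Rational(1, 6))), -6) = Mul(Add(Rational(-7, 4), Rational(-1, 6)), -6) = Mul(Rational(-23, 12), -6) = Rational(23, 2) ≈ 11.500)
Add(-78, Mul(y, -94)) = Add(-78, Mul(Rational(23, 2), -94)) = Add(-78, -1081) = -1159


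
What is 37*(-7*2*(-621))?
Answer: 321678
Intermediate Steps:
37*(-7*2*(-621)) = 37*(-14*(-621)) = 37*8694 = 321678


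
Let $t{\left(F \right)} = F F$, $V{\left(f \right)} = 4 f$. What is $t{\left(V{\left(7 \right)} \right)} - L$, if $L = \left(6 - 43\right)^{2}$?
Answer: $-585$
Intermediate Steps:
$t{\left(F \right)} = F^{2}$
$L = 1369$ ($L = \left(-37\right)^{2} = 1369$)
$t{\left(V{\left(7 \right)} \right)} - L = \left(4 \cdot 7\right)^{2} - 1369 = 28^{2} - 1369 = 784 - 1369 = -585$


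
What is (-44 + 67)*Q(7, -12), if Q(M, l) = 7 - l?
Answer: 437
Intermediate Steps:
(-44 + 67)*Q(7, -12) = (-44 + 67)*(7 - 1*(-12)) = 23*(7 + 12) = 23*19 = 437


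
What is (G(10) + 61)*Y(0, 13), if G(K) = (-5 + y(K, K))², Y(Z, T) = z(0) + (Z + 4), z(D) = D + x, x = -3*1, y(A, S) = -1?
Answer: 97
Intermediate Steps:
x = -3
z(D) = -3 + D (z(D) = D - 3 = -3 + D)
Y(Z, T) = 1 + Z (Y(Z, T) = (-3 + 0) + (Z + 4) = -3 + (4 + Z) = 1 + Z)
G(K) = 36 (G(K) = (-5 - 1)² = (-6)² = 36)
(G(10) + 61)*Y(0, 13) = (36 + 61)*(1 + 0) = 97*1 = 97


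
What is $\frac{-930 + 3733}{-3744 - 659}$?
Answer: $- \frac{2803}{4403} \approx -0.63661$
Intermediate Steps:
$\frac{-930 + 3733}{-3744 - 659} = \frac{2803}{-4403} = 2803 \left(- \frac{1}{4403}\right) = - \frac{2803}{4403}$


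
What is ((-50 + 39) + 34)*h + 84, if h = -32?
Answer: -652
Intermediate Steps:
((-50 + 39) + 34)*h + 84 = ((-50 + 39) + 34)*(-32) + 84 = (-11 + 34)*(-32) + 84 = 23*(-32) + 84 = -736 + 84 = -652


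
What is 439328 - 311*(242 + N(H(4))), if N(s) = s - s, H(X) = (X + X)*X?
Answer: 364066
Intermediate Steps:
H(X) = 2*X² (H(X) = (2*X)*X = 2*X²)
N(s) = 0
439328 - 311*(242 + N(H(4))) = 439328 - 311*(242 + 0) = 439328 - 311*242 = 439328 - 1*75262 = 439328 - 75262 = 364066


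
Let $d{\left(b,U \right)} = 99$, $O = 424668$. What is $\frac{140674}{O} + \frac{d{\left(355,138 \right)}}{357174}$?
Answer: $\frac{698432464}{2106671781} \approx 0.33153$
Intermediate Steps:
$\frac{140674}{O} + \frac{d{\left(355,138 \right)}}{357174} = \frac{140674}{424668} + \frac{99}{357174} = 140674 \cdot \frac{1}{424668} + 99 \cdot \frac{1}{357174} = \frac{70337}{212334} + \frac{11}{39686} = \frac{698432464}{2106671781}$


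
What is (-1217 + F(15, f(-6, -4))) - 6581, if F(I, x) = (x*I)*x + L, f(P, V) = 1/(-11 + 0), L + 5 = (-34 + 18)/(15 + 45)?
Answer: -14162704/1815 ≈ -7803.1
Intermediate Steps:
L = -79/15 (L = -5 + (-34 + 18)/(15 + 45) = -5 - 16/60 = -5 - 16*1/60 = -5 - 4/15 = -79/15 ≈ -5.2667)
f(P, V) = -1/11 (f(P, V) = 1/(-11) = -1/11)
F(I, x) = -79/15 + I*x**2 (F(I, x) = (x*I)*x - 79/15 = (I*x)*x - 79/15 = I*x**2 - 79/15 = -79/15 + I*x**2)
(-1217 + F(15, f(-6, -4))) - 6581 = (-1217 + (-79/15 + 15*(-1/11)**2)) - 6581 = (-1217 + (-79/15 + 15*(1/121))) - 6581 = (-1217 + (-79/15 + 15/121)) - 6581 = (-1217 - 9334/1815) - 6581 = -2218189/1815 - 6581 = -14162704/1815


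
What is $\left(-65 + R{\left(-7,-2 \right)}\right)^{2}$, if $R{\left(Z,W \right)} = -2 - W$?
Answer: $4225$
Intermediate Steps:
$\left(-65 + R{\left(-7,-2 \right)}\right)^{2} = \left(-65 - 0\right)^{2} = \left(-65 + \left(-2 + 2\right)\right)^{2} = \left(-65 + 0\right)^{2} = \left(-65\right)^{2} = 4225$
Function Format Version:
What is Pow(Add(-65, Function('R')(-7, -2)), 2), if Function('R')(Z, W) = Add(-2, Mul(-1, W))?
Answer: 4225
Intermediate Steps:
Pow(Add(-65, Function('R')(-7, -2)), 2) = Pow(Add(-65, Add(-2, Mul(-1, -2))), 2) = Pow(Add(-65, Add(-2, 2)), 2) = Pow(Add(-65, 0), 2) = Pow(-65, 2) = 4225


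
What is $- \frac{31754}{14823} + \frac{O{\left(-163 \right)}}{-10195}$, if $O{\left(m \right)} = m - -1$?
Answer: $- \frac{321330704}{151120485} \approx -2.1263$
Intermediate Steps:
$O{\left(m \right)} = 1 + m$ ($O{\left(m \right)} = m + 1 = 1 + m$)
$- \frac{31754}{14823} + \frac{O{\left(-163 \right)}}{-10195} = - \frac{31754}{14823} + \frac{1 - 163}{-10195} = \left(-31754\right) \frac{1}{14823} - - \frac{162}{10195} = - \frac{31754}{14823} + \frac{162}{10195} = - \frac{321330704}{151120485}$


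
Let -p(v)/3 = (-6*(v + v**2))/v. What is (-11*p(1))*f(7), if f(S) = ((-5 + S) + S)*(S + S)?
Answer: -49896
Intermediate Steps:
p(v) = -3*(-6*v - 6*v**2)/v (p(v) = -3*(-6*(v + v**2))/v = -3*(-6*v - 6*v**2)/v)
f(S) = 2*S*(-5 + 2*S) (f(S) = (-5 + 2*S)*(2*S) = 2*S*(-5 + 2*S))
(-11*p(1))*f(7) = (-11*(18 + 18*1))*(2*7*(-5 + 2*7)) = (-11*(18 + 18))*(2*7*(-5 + 14)) = (-11*36)*(2*7*9) = -396*126 = -49896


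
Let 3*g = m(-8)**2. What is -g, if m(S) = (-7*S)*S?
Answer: -200704/3 ≈ -66901.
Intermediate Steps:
m(S) = -7*S**2
g = 200704/3 (g = (-7*(-8)**2)**2/3 = (-7*64)**2/3 = (1/3)*(-448)**2 = (1/3)*200704 = 200704/3 ≈ 66901.)
-g = -1*200704/3 = -200704/3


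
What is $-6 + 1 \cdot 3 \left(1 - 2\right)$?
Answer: $-9$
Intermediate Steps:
$-6 + 1 \cdot 3 \left(1 - 2\right) = -6 + 1 \cdot 3 \left(-1\right) = -6 + 1 \left(-3\right) = -6 - 3 = -9$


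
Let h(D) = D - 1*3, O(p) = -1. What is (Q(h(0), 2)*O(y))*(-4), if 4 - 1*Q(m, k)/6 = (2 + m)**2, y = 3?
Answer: 72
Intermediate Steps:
h(D) = -3 + D (h(D) = D - 3 = -3 + D)
Q(m, k) = 24 - 6*(2 + m)**2
(Q(h(0), 2)*O(y))*(-4) = ((24 - 6*(2 + (-3 + 0))**2)*(-1))*(-4) = ((24 - 6*(2 - 3)**2)*(-1))*(-4) = ((24 - 6*(-1)**2)*(-1))*(-4) = ((24 - 6*1)*(-1))*(-4) = ((24 - 6)*(-1))*(-4) = (18*(-1))*(-4) = -18*(-4) = 72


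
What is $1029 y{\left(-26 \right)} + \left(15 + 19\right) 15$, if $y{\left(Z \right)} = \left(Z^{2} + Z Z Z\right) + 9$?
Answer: $-17380329$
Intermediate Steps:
$y{\left(Z \right)} = 9 + Z^{2} + Z^{3}$ ($y{\left(Z \right)} = \left(Z^{2} + Z^{2} Z\right) + 9 = \left(Z^{2} + Z^{3}\right) + 9 = 9 + Z^{2} + Z^{3}$)
$1029 y{\left(-26 \right)} + \left(15 + 19\right) 15 = 1029 \left(9 + \left(-26\right)^{2} + \left(-26\right)^{3}\right) + \left(15 + 19\right) 15 = 1029 \left(9 + 676 - 17576\right) + 34 \cdot 15 = 1029 \left(-16891\right) + 510 = -17380839 + 510 = -17380329$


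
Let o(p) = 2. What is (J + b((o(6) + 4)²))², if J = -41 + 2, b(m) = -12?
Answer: 2601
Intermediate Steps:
J = -39
(J + b((o(6) + 4)²))² = (-39 - 12)² = (-51)² = 2601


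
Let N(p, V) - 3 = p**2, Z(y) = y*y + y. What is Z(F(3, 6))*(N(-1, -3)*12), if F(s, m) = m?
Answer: 2016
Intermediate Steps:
Z(y) = y + y**2 (Z(y) = y**2 + y = y + y**2)
N(p, V) = 3 + p**2
Z(F(3, 6))*(N(-1, -3)*12) = (6*(1 + 6))*((3 + (-1)**2)*12) = (6*7)*((3 + 1)*12) = 42*(4*12) = 42*48 = 2016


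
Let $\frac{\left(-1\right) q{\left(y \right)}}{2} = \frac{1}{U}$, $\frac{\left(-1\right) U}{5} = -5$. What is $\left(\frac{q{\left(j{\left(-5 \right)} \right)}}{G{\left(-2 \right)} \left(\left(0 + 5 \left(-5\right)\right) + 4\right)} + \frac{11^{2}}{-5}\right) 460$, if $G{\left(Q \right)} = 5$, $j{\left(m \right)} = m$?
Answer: $- \frac{5844116}{525} \approx -11132.0$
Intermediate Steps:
$U = 25$ ($U = \left(-5\right) \left(-5\right) = 25$)
$q{\left(y \right)} = - \frac{2}{25}$
$\left(\frac{q{\left(j{\left(-5 \right)} \right)}}{G{\left(-2 \right)} \left(\left(0 + 5 \left(-5\right)\right) + 4\right)} + \frac{11^{2}}{-5}\right) 460 = \left(- \frac{2}{25 \cdot 5 \left(\left(0 + 5 \left(-5\right)\right) + 4\right)} + \frac{11^{2}}{-5}\right) 460 = \left(- \frac{2}{25 \cdot 5 \left(\left(0 - 25\right) + 4\right)} + 121 \left(- \frac{1}{5}\right)\right) 460 = \left(- \frac{2}{25 \cdot 5 \left(-25 + 4\right)} - \frac{121}{5}\right) 460 = \left(- \frac{2}{25 \cdot 5 \left(-21\right)} - \frac{121}{5}\right) 460 = \left(- \frac{2}{25 \left(-105\right)} - \frac{121}{5}\right) 460 = \left(\left(- \frac{2}{25}\right) \left(- \frac{1}{105}\right) - \frac{121}{5}\right) 460 = \left(\frac{2}{2625} - \frac{121}{5}\right) 460 = \left(- \frac{63523}{2625}\right) 460 = - \frac{5844116}{525}$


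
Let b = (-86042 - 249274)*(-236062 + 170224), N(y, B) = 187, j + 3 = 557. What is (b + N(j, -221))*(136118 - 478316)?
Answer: -7554546122219010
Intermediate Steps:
j = 554 (j = -3 + 557 = 554)
b = 22076534808 (b = -335316*(-65838) = 22076534808)
(b + N(j, -221))*(136118 - 478316) = (22076534808 + 187)*(136118 - 478316) = 22076534995*(-342198) = -7554546122219010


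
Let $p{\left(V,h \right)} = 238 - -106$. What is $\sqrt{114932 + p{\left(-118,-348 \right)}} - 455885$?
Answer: $-455885 + 2 \sqrt{28819} \approx -4.5555 \cdot 10^{5}$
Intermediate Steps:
$p{\left(V,h \right)} = 344$ ($p{\left(V,h \right)} = 238 + 106 = 344$)
$\sqrt{114932 + p{\left(-118,-348 \right)}} - 455885 = \sqrt{114932 + 344} - 455885 = \sqrt{115276} - 455885 = 2 \sqrt{28819} - 455885 = -455885 + 2 \sqrt{28819}$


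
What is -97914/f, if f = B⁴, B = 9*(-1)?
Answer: -32638/2187 ≈ -14.924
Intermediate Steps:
B = -9
f = 6561 (f = (-9)⁴ = 6561)
-97914/f = -97914/6561 = -97914*1/6561 = -32638/2187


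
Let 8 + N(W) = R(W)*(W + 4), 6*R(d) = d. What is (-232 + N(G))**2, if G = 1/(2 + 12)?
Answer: 8847471721/153664 ≈ 57577.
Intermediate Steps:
R(d) = d/6
G = 1/14 ≈ 0.071429
N(W) = -8 + W*(4 + W)/6 (N(W) = -8 + (W/6)*(W + 4) = -8 + (W/6)*(4 + W) = -8 + W*(4 + W)/6)
(-232 + N(G))**2 = (-232 + (-8 + (1/14)**2/6 + (2/3)*(1/14)))**2 = (-232 + (-8 + (1/6)*(1/196) + 1/21))**2 = (-232 + (-8 + 1/1176 + 1/21))**2 = (-232 - 3117/392)**2 = (-94061/392)**2 = 8847471721/153664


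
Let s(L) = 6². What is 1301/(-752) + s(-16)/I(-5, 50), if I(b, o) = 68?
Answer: -15349/12784 ≈ -1.2006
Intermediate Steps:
s(L) = 36
1301/(-752) + s(-16)/I(-5, 50) = 1301/(-752) + 36/68 = 1301*(-1/752) + 36*(1/68) = -1301/752 + 9/17 = -15349/12784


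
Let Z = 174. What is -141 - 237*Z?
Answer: -41379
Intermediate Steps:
-141 - 237*Z = -141 - 237*174 = -141 - 41238 = -41379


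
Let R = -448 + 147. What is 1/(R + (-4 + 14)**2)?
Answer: -1/201 ≈ -0.0049751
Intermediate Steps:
R = -301
1/(R + (-4 + 14)**2) = 1/(-301 + (-4 + 14)**2) = 1/(-301 + 10**2) = 1/(-301 + 100) = 1/(-201) = -1/201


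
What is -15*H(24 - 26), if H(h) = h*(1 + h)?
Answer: -30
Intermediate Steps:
-15*H(24 - 26) = -15*(24 - 26)*(1 + (24 - 26)) = -(-30)*(1 - 2) = -(-30)*(-1) = -15*2 = -30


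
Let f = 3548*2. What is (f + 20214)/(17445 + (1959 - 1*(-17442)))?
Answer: 13655/18423 ≈ 0.74119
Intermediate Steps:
f = 7096
(f + 20214)/(17445 + (1959 - 1*(-17442))) = (7096 + 20214)/(17445 + (1959 - 1*(-17442))) = 27310/(17445 + (1959 + 17442)) = 27310/(17445 + 19401) = 27310/36846 = 27310*(1/36846) = 13655/18423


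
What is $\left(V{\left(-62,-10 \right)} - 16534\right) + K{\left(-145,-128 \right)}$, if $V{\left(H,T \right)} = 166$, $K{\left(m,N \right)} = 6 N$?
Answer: $-17136$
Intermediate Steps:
$\left(V{\left(-62,-10 \right)} - 16534\right) + K{\left(-145,-128 \right)} = \left(166 - 16534\right) + 6 \left(-128\right) = -16368 - 768 = -17136$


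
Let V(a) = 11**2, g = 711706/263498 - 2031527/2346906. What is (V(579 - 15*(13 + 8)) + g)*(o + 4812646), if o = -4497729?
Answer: 11960864668039117573/309202518594 ≈ 3.8683e+7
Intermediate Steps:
g = 567501890095/309202518594 (g = 711706*(1/263498) - 2031527*1/2346906 = 355853/131749 - 2031527/2346906 = 567501890095/309202518594 ≈ 1.8354)
V(a) = 121
(V(579 - 15*(13 + 8)) + g)*(o + 4812646) = (121 + 567501890095/309202518594)*(-4497729 + 4812646) = (37981006639969/309202518594)*314917 = 11960864668039117573/309202518594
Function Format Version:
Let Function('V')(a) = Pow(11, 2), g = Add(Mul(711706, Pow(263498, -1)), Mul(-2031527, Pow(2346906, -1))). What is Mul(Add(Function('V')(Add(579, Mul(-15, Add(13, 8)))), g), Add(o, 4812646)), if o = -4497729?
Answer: Rational(11960864668039117573, 309202518594) ≈ 3.8683e+7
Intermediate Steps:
g = Rational(567501890095, 309202518594) (g = Add(Mul(711706, Rational(1, 263498)), Mul(-2031527, Rational(1, 2346906))) = Add(Rational(355853, 131749), Rational(-2031527, 2346906)) = Rational(567501890095, 309202518594) ≈ 1.8354)
Function('V')(a) = 121
Mul(Add(Function('V')(Add(579, Mul(-15, Add(13, 8)))), g), Add(o, 4812646)) = Mul(Add(121, Rational(567501890095, 309202518594)), Add(-4497729, 4812646)) = Mul(Rational(37981006639969, 309202518594), 314917) = Rational(11960864668039117573, 309202518594)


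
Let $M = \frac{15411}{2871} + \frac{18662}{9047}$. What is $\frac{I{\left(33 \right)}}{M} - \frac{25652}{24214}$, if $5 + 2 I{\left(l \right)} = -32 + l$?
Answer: $- \frac{94071985564}{70808310101} \approx -1.3285$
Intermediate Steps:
$I{\left(l \right)} = - \frac{37}{2} + \frac{l}{2}$ ($I{\left(l \right)} = - \frac{5}{2} + \frac{-32 + l}{2} = - \frac{5}{2} + \left(-16 + \frac{l}{2}\right) = - \frac{37}{2} + \frac{l}{2}$)
$M = \frac{5848543}{787089}$ ($M = 15411 \cdot \frac{1}{2871} + 18662 \cdot \frac{1}{9047} = \frac{467}{87} + \frac{18662}{9047} = \frac{5848543}{787089} \approx 7.4306$)
$\frac{I{\left(33 \right)}}{M} - \frac{25652}{24214} = \frac{- \frac{37}{2} + \frac{1}{2} \cdot 33}{\frac{5848543}{787089}} - \frac{25652}{24214} = \left(- \frac{37}{2} + \frac{33}{2}\right) \frac{787089}{5848543} - \frac{12826}{12107} = \left(-2\right) \frac{787089}{5848543} - \frac{12826}{12107} = - \frac{1574178}{5848543} - \frac{12826}{12107} = - \frac{94071985564}{70808310101}$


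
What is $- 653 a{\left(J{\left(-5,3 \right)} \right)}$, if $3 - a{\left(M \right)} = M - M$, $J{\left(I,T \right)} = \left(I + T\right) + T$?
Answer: $-1959$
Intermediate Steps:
$J{\left(I,T \right)} = I + 2 T$
$a{\left(M \right)} = 3$ ($a{\left(M \right)} = 3 - \left(M - M\right) = 3 - 0 = 3 + 0 = 3$)
$- 653 a{\left(J{\left(-5,3 \right)} \right)} = \left(-653\right) 3 = -1959$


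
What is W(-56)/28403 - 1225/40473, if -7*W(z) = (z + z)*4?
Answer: -32203403/1149554619 ≈ -0.028014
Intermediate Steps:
W(z) = -8*z/7 (W(z) = -(z + z)*4/7 = -2*z*4/7 = -8*z/7)
W(-56)/28403 - 1225/40473 = -8/7*(-56)/28403 - 1225/40473 = 64*(1/28403) - 1225*1/40473 = 64/28403 - 1225/40473 = -32203403/1149554619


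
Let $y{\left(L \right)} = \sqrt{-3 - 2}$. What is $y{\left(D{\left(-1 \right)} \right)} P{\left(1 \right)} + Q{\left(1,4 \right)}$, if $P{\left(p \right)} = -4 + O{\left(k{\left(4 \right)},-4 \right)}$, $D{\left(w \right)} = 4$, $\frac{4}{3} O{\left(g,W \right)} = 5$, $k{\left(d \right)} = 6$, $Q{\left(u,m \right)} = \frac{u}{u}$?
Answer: $1 - \frac{i \sqrt{5}}{4} \approx 1.0 - 0.55902 i$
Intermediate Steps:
$Q{\left(u,m \right)} = 1$
$O{\left(g,W \right)} = \frac{15}{4}$ ($O{\left(g,W \right)} = \frac{3}{4} \cdot 5 = \frac{15}{4}$)
$P{\left(p \right)} = - \frac{1}{4}$ ($P{\left(p \right)} = -4 + \frac{15}{4} = - \frac{1}{4}$)
$y{\left(L \right)} = i \sqrt{5}$ ($y{\left(L \right)} = \sqrt{-5} = i \sqrt{5}$)
$y{\left(D{\left(-1 \right)} \right)} P{\left(1 \right)} + Q{\left(1,4 \right)} = i \sqrt{5} \left(- \frac{1}{4}\right) + 1 = - \frac{i \sqrt{5}}{4} + 1 = 1 - \frac{i \sqrt{5}}{4}$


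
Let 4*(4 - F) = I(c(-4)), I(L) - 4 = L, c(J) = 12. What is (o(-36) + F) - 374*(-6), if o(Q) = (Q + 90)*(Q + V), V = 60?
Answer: 3540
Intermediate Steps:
I(L) = 4 + L
F = 0 (F = 4 - (4 + 12)/4 = 4 - ¼*16 = 4 - 4 = 0)
o(Q) = (60 + Q)*(90 + Q) (o(Q) = (Q + 90)*(Q + 60) = (90 + Q)*(60 + Q) = (60 + Q)*(90 + Q))
(o(-36) + F) - 374*(-6) = ((5400 + (-36)² + 150*(-36)) + 0) - 374*(-6) = ((5400 + 1296 - 5400) + 0) + 2244 = (1296 + 0) + 2244 = 1296 + 2244 = 3540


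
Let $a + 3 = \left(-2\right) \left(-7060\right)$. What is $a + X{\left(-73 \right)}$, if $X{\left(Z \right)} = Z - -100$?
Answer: $14144$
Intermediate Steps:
$a = 14117$ ($a = -3 - -14120 = -3 + 14120 = 14117$)
$X{\left(Z \right)} = 100 + Z$ ($X{\left(Z \right)} = Z + 100 = 100 + Z$)
$a + X{\left(-73 \right)} = 14117 + \left(100 - 73\right) = 14117 + 27 = 14144$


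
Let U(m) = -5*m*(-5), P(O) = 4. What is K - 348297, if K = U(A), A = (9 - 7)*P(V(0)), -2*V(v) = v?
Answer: -348097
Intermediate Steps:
V(v) = -v/2
A = 8 (A = (9 - 7)*4 = 2*4 = 8)
U(m) = 25*m
K = 200 (K = 25*8 = 200)
K - 348297 = 200 - 348297 = -348097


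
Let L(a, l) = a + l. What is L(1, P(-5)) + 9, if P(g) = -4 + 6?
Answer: 12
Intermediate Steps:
P(g) = 2
L(1, P(-5)) + 9 = (1 + 2) + 9 = 3 + 9 = 12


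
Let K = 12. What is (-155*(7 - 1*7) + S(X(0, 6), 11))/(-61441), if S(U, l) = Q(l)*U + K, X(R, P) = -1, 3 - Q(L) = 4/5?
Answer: -49/307205 ≈ -0.00015950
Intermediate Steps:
Q(L) = 11/5 (Q(L) = 3 - 4/5 = 3 - 1*⅘ = 3 - ⅘ = 11/5)
S(U, l) = 12 + 11*U/5 (S(U, l) = 11*U/5 + 12 = 12 + 11*U/5)
(-155*(7 - 1*7) + S(X(0, 6), 11))/(-61441) = (-155*(7 - 1*7) + (12 + (11/5)*(-1)))/(-61441) = (-155*(7 - 7) + (12 - 11/5))*(-1/61441) = (-155*0 + 49/5)*(-1/61441) = (0 + 49/5)*(-1/61441) = (49/5)*(-1/61441) = -49/307205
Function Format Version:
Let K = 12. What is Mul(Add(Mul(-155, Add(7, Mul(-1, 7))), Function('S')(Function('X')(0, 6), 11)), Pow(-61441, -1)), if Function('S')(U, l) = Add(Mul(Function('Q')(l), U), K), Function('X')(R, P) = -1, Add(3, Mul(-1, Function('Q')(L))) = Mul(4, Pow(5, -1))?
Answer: Rational(-49, 307205) ≈ -0.00015950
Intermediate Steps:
Function('Q')(L) = Rational(11, 5) (Function('Q')(L) = Add(3, Mul(-1, Mul(4, Pow(5, -1)))) = Add(3, Mul(-1, Mul(4, Rational(1, 5)))) = Add(3, Mul(-1, Rational(4, 5))) = Add(3, Rational(-4, 5)) = Rational(11, 5))
Function('S')(U, l) = Add(12, Mul(Rational(11, 5), U)) (Function('S')(U, l) = Add(Mul(Rational(11, 5), U), 12) = Add(12, Mul(Rational(11, 5), U)))
Mul(Add(Mul(-155, Add(7, Mul(-1, 7))), Function('S')(Function('X')(0, 6), 11)), Pow(-61441, -1)) = Mul(Add(Mul(-155, Add(7, Mul(-1, 7))), Add(12, Mul(Rational(11, 5), -1))), Pow(-61441, -1)) = Mul(Add(Mul(-155, Add(7, -7)), Add(12, Rational(-11, 5))), Rational(-1, 61441)) = Mul(Add(Mul(-155, 0), Rational(49, 5)), Rational(-1, 61441)) = Mul(Add(0, Rational(49, 5)), Rational(-1, 61441)) = Mul(Rational(49, 5), Rational(-1, 61441)) = Rational(-49, 307205)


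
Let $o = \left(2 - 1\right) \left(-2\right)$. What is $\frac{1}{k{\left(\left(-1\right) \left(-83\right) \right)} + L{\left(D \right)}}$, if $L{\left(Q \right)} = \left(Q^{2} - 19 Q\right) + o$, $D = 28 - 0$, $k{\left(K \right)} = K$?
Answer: $\frac{1}{333} \approx 0.003003$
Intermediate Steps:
$o = -2$ ($o = 1 \left(-2\right) = -2$)
$D = 28$ ($D = 28 + 0 = 28$)
$L{\left(Q \right)} = -2 + Q^{2} - 19 Q$ ($L{\left(Q \right)} = \left(Q^{2} - 19 Q\right) - 2 = -2 + Q^{2} - 19 Q$)
$\frac{1}{k{\left(\left(-1\right) \left(-83\right) \right)} + L{\left(D \right)}} = \frac{1}{\left(-1\right) \left(-83\right) - \left(534 - 784\right)} = \frac{1}{83 - -250} = \frac{1}{83 + 250} = \frac{1}{333}$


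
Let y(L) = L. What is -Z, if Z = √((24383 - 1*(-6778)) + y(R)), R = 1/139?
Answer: -2*√150515455/139 ≈ -176.52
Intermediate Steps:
R = 1/139 ≈ 0.0071942
Z = 2*√150515455/139 (Z = √((24383 - 1*(-6778)) + 1/139) = √((24383 + 6778) + 1/139) = √(31161 + 1/139) = √(4331380/139) = 2*√150515455/139 ≈ 176.52)
-Z = -2*√150515455/139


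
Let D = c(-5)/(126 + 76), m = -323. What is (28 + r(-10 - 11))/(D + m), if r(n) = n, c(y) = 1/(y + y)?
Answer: -14140/652461 ≈ -0.021672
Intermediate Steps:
c(y) = 1/(2*y)
D = -1/2020 (D = ((1/2)/(-5))/(126 + 76) = ((1/2)*(-1/5))/202 = -1/10*1/202 = -1/2020 ≈ -0.00049505)
(28 + r(-10 - 11))/(D + m) = (28 + (-10 - 11))/(-1/2020 - 323) = (28 - 21)/(-652461/2020) = 7*(-2020/652461) = -14140/652461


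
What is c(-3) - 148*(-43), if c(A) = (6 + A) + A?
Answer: 6364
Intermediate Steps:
c(A) = 6 + 2*A
c(-3) - 148*(-43) = (6 + 2*(-3)) - 148*(-43) = (6 - 6) + 6364 = 0 + 6364 = 6364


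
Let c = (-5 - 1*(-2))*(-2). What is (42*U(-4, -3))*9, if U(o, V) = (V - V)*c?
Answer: 0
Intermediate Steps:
c = 6 (c = (-5 + 2)*(-2) = -3*(-2) = 6)
U(o, V) = 0 (U(o, V) = (V - V)*6 = 0*6 = 0)
(42*U(-4, -3))*9 = (42*0)*9 = 0*9 = 0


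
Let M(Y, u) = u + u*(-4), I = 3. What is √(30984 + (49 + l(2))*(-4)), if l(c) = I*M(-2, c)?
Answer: 2*√7715 ≈ 175.67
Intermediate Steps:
M(Y, u) = -3*u (M(Y, u) = u - 4*u = -3*u)
l(c) = -9*c (l(c) = 3*(-3*c) = -9*c)
√(30984 + (49 + l(2))*(-4)) = √(30984 + (49 - 9*2)*(-4)) = √(30984 + (49 - 18)*(-4)) = √(30984 + 31*(-4)) = √(30984 - 124) = √30860 = 2*√7715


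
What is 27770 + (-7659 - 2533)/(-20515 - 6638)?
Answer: 107721286/3879 ≈ 27770.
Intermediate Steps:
27770 + (-7659 - 2533)/(-20515 - 6638) = 27770 - 10192/(-27153) = 27770 - 10192*(-1/27153) = 27770 + 1456/3879 = 107721286/3879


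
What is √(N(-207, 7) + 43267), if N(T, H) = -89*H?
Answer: 2*√10661 ≈ 206.50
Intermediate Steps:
√(N(-207, 7) + 43267) = √(-89*7 + 43267) = √(-623 + 43267) = √42644 = 2*√10661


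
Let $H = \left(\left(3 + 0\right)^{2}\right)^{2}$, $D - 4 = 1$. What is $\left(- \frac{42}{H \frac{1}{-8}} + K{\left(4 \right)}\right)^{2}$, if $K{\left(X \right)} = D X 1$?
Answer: $\frac{425104}{729} \approx 583.13$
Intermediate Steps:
$D = 5$ ($D = 4 + 1 = 5$)
$H = 81$ ($H = \left(3^{2}\right)^{2} = 9^{2} = 81$)
$K{\left(X \right)} = 5 X$ ($K{\left(X \right)} = 5 X 1 = 5 X$)
$\left(- \frac{42}{H \frac{1}{-8}} + K{\left(4 \right)}\right)^{2} = \left(- \frac{42}{81 \frac{1}{-8}} + 5 \cdot 4\right)^{2} = \left(- \frac{42}{81 \left(- \frac{1}{8}\right)} + 20\right)^{2} = \left(- \frac{42}{- \frac{81}{8}} + 20\right)^{2} = \left(\left(-42\right) \left(- \frac{8}{81}\right) + 20\right)^{2} = \left(\frac{112}{27} + 20\right)^{2} = \left(\frac{652}{27}\right)^{2} = \frac{425104}{729}$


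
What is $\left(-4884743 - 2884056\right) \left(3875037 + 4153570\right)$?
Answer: $-62372634032993$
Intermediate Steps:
$\left(-4884743 - 2884056\right) \left(3875037 + 4153570\right) = \left(-7768799\right) 8028607 = -62372634032993$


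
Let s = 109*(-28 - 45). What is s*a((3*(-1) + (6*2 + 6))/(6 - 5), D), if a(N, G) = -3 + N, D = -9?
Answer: -95484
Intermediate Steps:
s = -7957 (s = 109*(-73) = -7957)
s*a((3*(-1) + (6*2 + 6))/(6 - 5), D) = -7957*(-3 + (3*(-1) + (6*2 + 6))/(6 - 5)) = -7957*(-3 + (-3 + (12 + 6))/1) = -7957*(-3 + (-3 + 18)*1) = -7957*(-3 + 15*1) = -7957*(-3 + 15) = -7957*12 = -95484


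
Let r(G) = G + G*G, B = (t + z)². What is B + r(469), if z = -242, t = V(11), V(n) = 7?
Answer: 275655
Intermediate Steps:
t = 7
B = 55225 (B = (7 - 242)² = (-235)² = 55225)
r(G) = G + G²
B + r(469) = 55225 + 469*(1 + 469) = 55225 + 469*470 = 55225 + 220430 = 275655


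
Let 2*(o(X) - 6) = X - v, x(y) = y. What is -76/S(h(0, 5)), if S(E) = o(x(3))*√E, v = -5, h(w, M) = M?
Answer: -38*√5/25 ≈ -3.3988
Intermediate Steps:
o(X) = 17/2 + X/2 (o(X) = 6 + (X - 1*(-5))/2 = 6 + (X + 5)/2 = 6 + (5 + X)/2 = 6 + (5/2 + X/2) = 17/2 + X/2)
S(E) = 10*√E (S(E) = (17/2 + (½)*3)*√E = (17/2 + 3/2)*√E = 10*√E)
-76/S(h(0, 5)) = -76*√5/50 = -38*√5/25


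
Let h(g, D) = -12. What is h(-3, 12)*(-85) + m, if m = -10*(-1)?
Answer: 1030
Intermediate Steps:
m = 10
h(-3, 12)*(-85) + m = -12*(-85) + 10 = 1020 + 10 = 1030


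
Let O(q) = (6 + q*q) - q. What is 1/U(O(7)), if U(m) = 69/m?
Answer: 16/23 ≈ 0.69565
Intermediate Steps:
O(q) = 6 + q² - q (O(q) = (6 + q²) - q = 6 + q² - q)
1/U(O(7)) = 1/(69/(6 + 7² - 1*7)) = 1/(69/(6 + 49 - 7)) = 1/(69/48) = 1/(69*(1/48)) = 1/(23/16) = 16/23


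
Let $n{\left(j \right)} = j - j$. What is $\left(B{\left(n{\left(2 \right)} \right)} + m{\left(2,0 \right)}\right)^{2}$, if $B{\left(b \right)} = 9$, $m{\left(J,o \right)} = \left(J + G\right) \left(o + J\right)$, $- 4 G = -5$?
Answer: $\frac{961}{4} \approx 240.25$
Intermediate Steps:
$n{\left(j \right)} = 0$
$G = \frac{5}{4}$ ($G = \left(- \frac{1}{4}\right) \left(-5\right) = \frac{5}{4} \approx 1.25$)
$m{\left(J,o \right)} = \left(\frac{5}{4} + J\right) \left(J + o\right)$ ($m{\left(J,o \right)} = \left(J + \frac{5}{4}\right) \left(o + J\right) = \left(\frac{5}{4} + J\right) \left(J + o\right)$)
$\left(B{\left(n{\left(2 \right)} \right)} + m{\left(2,0 \right)}\right)^{2} = \left(9 + \left(2^{2} + \frac{5}{4} \cdot 2 + \frac{5}{4} \cdot 0 + 2 \cdot 0\right)\right)^{2} = \left(9 + \left(4 + \frac{5}{2} + 0 + 0\right)\right)^{2} = \left(9 + \frac{13}{2}\right)^{2} = \left(\frac{31}{2}\right)^{2} = \frac{961}{4}$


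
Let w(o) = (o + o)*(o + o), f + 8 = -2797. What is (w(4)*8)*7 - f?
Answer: 6389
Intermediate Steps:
f = -2805 (f = -8 - 2797 = -2805)
w(o) = 4*o² (w(o) = (2*o)*(2*o) = 4*o²)
(w(4)*8)*7 - f = ((4*4²)*8)*7 - 1*(-2805) = ((4*16)*8)*7 + 2805 = (64*8)*7 + 2805 = 512*7 + 2805 = 3584 + 2805 = 6389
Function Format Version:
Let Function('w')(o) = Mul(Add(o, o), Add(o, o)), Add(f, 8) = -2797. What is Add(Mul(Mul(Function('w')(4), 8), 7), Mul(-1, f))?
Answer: 6389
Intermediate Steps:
f = -2805 (f = Add(-8, -2797) = -2805)
Function('w')(o) = Mul(4, Pow(o, 2)) (Function('w')(o) = Mul(Mul(2, o), Mul(2, o)) = Mul(4, Pow(o, 2)))
Add(Mul(Mul(Function('w')(4), 8), 7), Mul(-1, f)) = Add(Mul(Mul(Mul(4, Pow(4, 2)), 8), 7), Mul(-1, -2805)) = Add(Mul(Mul(Mul(4, 16), 8), 7), 2805) = Add(Mul(Mul(64, 8), 7), 2805) = Add(Mul(512, 7), 2805) = Add(3584, 2805) = 6389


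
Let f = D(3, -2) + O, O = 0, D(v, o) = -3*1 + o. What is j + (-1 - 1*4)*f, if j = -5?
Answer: 20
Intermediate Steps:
D(v, o) = -3 + o
f = -5 (f = (-3 - 2) + 0 = -5 + 0 = -5)
j + (-1 - 1*4)*f = -5 + (-1 - 1*4)*(-5) = -5 + (-1 - 4)*(-5) = -5 - 5*(-5) = -5 + 25 = 20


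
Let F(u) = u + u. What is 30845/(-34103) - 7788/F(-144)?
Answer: 21392567/818472 ≈ 26.137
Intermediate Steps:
F(u) = 2*u
30845/(-34103) - 7788/F(-144) = 30845/(-34103) - 7788/(2*(-144)) = 30845*(-1/34103) - 7788/(-288) = -30845/34103 - 7788*(-1/288) = -30845/34103 + 649/24 = 21392567/818472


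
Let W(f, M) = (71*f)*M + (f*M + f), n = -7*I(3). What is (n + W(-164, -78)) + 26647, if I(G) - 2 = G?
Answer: 947472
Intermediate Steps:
I(G) = 2 + G
n = -35 (n = -7*(2 + 3) = -7*5 = -35)
W(f, M) = f + 72*M*f (W(f, M) = 71*M*f + (M*f + f) = 71*M*f + (f + M*f) = f + 72*M*f)
(n + W(-164, -78)) + 26647 = (-35 - 164*(1 + 72*(-78))) + 26647 = (-35 - 164*(1 - 5616)) + 26647 = (-35 - 164*(-5615)) + 26647 = (-35 + 920860) + 26647 = 920825 + 26647 = 947472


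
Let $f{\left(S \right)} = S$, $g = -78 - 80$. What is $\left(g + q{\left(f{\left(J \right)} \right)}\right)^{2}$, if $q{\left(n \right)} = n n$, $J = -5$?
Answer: $17689$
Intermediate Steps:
$g = -158$ ($g = -78 - 80 = -158$)
$q{\left(n \right)} = n^{2}$
$\left(g + q{\left(f{\left(J \right)} \right)}\right)^{2} = \left(-158 + \left(-5\right)^{2}\right)^{2} = \left(-158 + 25\right)^{2} = \left(-133\right)^{2} = 17689$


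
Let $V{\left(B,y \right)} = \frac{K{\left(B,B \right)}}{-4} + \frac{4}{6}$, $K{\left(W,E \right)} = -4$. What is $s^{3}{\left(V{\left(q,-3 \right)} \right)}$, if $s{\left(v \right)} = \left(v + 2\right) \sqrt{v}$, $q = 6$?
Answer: $\frac{6655 \sqrt{15}}{243} \approx 106.07$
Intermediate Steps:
$V{\left(B,y \right)} = \frac{5}{3}$ ($V{\left(B,y \right)} = - \frac{4}{-4} + \frac{4}{6} = \left(-4\right) \left(- \frac{1}{4}\right) + 4 \cdot \frac{1}{6} = 1 + \frac{2}{3} = \frac{5}{3}$)
$s{\left(v \right)} = \sqrt{v} \left(2 + v\right)$ ($s{\left(v \right)} = \left(2 + v\right) \sqrt{v} = \sqrt{v} \left(2 + v\right)$)
$s^{3}{\left(V{\left(q,-3 \right)} \right)} = \left(\sqrt{\frac{5}{3}} \left(2 + \frac{5}{3}\right)\right)^{3} = \left(\frac{\sqrt{15}}{3} \cdot \frac{11}{3}\right)^{3} = \left(\frac{11 \sqrt{15}}{9}\right)^{3} = \frac{6655 \sqrt{15}}{243}$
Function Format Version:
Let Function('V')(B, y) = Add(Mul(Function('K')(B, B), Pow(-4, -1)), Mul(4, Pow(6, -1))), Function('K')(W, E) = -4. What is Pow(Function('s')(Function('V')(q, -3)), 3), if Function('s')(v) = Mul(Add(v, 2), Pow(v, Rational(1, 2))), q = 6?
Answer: Mul(Rational(6655, 243), Pow(15, Rational(1, 2))) ≈ 106.07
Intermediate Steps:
Function('V')(B, y) = Rational(5, 3) (Function('V')(B, y) = Add(Mul(-4, Pow(-4, -1)), Mul(4, Pow(6, -1))) = Add(Mul(-4, Rational(-1, 4)), Mul(4, Rational(1, 6))) = Add(1, Rational(2, 3)) = Rational(5, 3))
Function('s')(v) = Mul(Pow(v, Rational(1, 2)), Add(2, v)) (Function('s')(v) = Mul(Add(2, v), Pow(v, Rational(1, 2))) = Mul(Pow(v, Rational(1, 2)), Add(2, v)))
Pow(Function('s')(Function('V')(q, -3)), 3) = Pow(Mul(Pow(Rational(5, 3), Rational(1, 2)), Add(2, Rational(5, 3))), 3) = Pow(Mul(Mul(Rational(1, 3), Pow(15, Rational(1, 2))), Rational(11, 3)), 3) = Pow(Mul(Rational(11, 9), Pow(15, Rational(1, 2))), 3) = Mul(Rational(6655, 243), Pow(15, Rational(1, 2)))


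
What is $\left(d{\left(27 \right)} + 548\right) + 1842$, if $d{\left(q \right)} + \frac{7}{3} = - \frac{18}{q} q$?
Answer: $\frac{7109}{3} \approx 2369.7$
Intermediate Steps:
$d{\left(q \right)} = - \frac{61}{3}$ ($d{\left(q \right)} = - \frac{7}{3} + - \frac{18}{q} q = - \frac{7}{3} - 18 = - \frac{61}{3}$)
$\left(d{\left(27 \right)} + 548\right) + 1842 = \left(- \frac{61}{3} + 548\right) + 1842 = \frac{1583}{3} + 1842 = \frac{7109}{3}$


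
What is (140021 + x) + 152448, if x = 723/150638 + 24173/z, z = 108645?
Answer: 4786570533566899/16366065510 ≈ 2.9247e+5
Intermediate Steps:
x = 3719922709/16366065510 (x = 723/150638 + 24173/108645 = 3719922709/16366065510 ≈ 0.22729)
(140021 + x) + 152448 = (140021 + 3719922709/16366065510) + 152448 = 2291596578698419/16366065510 + 152448 = 4786570533566899/16366065510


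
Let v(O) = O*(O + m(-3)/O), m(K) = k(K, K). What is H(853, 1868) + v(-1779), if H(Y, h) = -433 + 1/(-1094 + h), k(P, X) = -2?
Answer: 2449250245/774 ≈ 3.1644e+6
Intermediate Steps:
m(K) = -2
v(O) = O*(O - 2/O)
H(853, 1868) + v(-1779) = (473703 - 433*1868)/(-1094 + 1868) + (-2 + (-1779)**2) = (473703 - 808844)/774 + (-2 + 3164841) = (1/774)*(-335141) + 3164839 = -335141/774 + 3164839 = 2449250245/774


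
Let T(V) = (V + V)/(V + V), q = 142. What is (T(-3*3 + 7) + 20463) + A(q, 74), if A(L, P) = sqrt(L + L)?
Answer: 20464 + 2*sqrt(71) ≈ 20481.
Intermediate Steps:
A(L, P) = sqrt(2)*sqrt(L) (A(L, P) = sqrt(2*L) = sqrt(2)*sqrt(L))
T(V) = 1 (T(V) = (2*V)/((2*V)) = (2*V)*(1/(2*V)) = 1)
(T(-3*3 + 7) + 20463) + A(q, 74) = (1 + 20463) + sqrt(2)*sqrt(142) = 20464 + 2*sqrt(71)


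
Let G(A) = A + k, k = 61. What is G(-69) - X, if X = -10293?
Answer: 10285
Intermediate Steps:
G(A) = 61 + A (G(A) = A + 61 = 61 + A)
G(-69) - X = (61 - 69) - 1*(-10293) = -8 + 10293 = 10285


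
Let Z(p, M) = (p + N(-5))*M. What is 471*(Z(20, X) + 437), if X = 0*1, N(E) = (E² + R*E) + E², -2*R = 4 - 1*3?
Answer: 205827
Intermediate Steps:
R = -½ (R = -(4 - 1*3)/2 = -(4 - 3)/2 = -½*1 = -½ ≈ -0.50000)
N(E) = 2*E² - E/2 (N(E) = (E² - E/2) + E² = 2*E² - E/2)
X = 0
Z(p, M) = M*(105/2 + p) (Z(p, M) = (p + (½)*(-5)*(-1 + 4*(-5)))*M = (p + (½)*(-5)*(-1 - 20))*M = (p + (½)*(-5)*(-21))*M = (p + 105/2)*M = (105/2 + p)*M = M*(105/2 + p))
471*(Z(20, X) + 437) = 471*((½)*0*(105 + 2*20) + 437) = 471*((½)*0*(105 + 40) + 437) = 471*((½)*0*145 + 437) = 471*(0 + 437) = 471*437 = 205827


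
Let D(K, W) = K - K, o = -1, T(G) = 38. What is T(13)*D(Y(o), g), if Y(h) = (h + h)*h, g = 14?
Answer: 0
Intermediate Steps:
Y(h) = 2*h**2 (Y(h) = (2*h)*h = 2*h**2)
D(K, W) = 0
T(13)*D(Y(o), g) = 38*0 = 0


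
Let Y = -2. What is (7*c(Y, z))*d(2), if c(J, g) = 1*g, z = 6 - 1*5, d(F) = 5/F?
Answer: 35/2 ≈ 17.500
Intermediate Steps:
z = 1 (z = 6 - 5 = 1)
c(J, g) = g
(7*c(Y, z))*d(2) = (7*1)*(5/2) = 7*(5*(½)) = 7*(5/2) = 35/2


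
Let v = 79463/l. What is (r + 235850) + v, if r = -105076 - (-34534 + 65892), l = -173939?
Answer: 17292240161/173939 ≈ 99416.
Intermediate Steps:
r = -136434 (r = -105076 - 1*31358 = -105076 - 31358 = -136434)
v = -79463/173939 (v = 79463/(-173939) = 79463*(-1/173939) = -79463/173939 ≈ -0.45684)
(r + 235850) + v = (-136434 + 235850) - 79463/173939 = 99416 - 79463/173939 = 17292240161/173939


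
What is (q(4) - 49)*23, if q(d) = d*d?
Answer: -759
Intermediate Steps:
q(d) = d²
(q(4) - 49)*23 = (4² - 49)*23 = (16 - 49)*23 = -33*23 = -759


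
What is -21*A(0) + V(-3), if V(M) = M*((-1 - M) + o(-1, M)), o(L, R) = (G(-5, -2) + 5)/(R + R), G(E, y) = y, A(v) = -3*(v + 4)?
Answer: 495/2 ≈ 247.50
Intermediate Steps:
A(v) = -12 - 3*v (A(v) = -3*(4 + v) = -12 - 3*v)
o(L, R) = 3/(2*R) (o(L, R) = (-2 + 5)/(R + R) = 3/((2*R)) = 3*(1/(2*R)) = 3/(2*R))
V(M) = M*(-1 - M + 3/(2*M)) (V(M) = M*((-1 - M) + 3/(2*M)) = M*(-1 - M + 3/(2*M)))
-21*A(0) + V(-3) = -21*(-12 - 3*0) + (3/2 - 1*(-3) - 1*(-3)**2) = -21*(-12 + 0) + (3/2 + 3 - 1*9) = -21*(-12) + (3/2 + 3 - 9) = 252 - 9/2 = 495/2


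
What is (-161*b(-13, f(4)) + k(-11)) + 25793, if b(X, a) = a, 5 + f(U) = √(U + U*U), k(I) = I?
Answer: 26587 - 322*√5 ≈ 25867.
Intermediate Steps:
f(U) = -5 + √(U + U²) (f(U) = -5 + √(U + U*U) = -5 + √(U + U²))
(-161*b(-13, f(4)) + k(-11)) + 25793 = (-161*(-5 + √(4*(1 + 4))) - 11) + 25793 = (-161*(-5 + √(4*5)) - 11) + 25793 = (-161*(-5 + √20) - 11) + 25793 = (-161*(-5 + 2*√5) - 11) + 25793 = ((805 - 322*√5) - 11) + 25793 = (794 - 322*√5) + 25793 = 26587 - 322*√5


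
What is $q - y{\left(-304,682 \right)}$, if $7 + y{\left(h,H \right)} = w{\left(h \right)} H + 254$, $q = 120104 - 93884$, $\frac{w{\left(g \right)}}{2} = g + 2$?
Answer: $437901$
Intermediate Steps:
$w{\left(g \right)} = 4 + 2 g$ ($w{\left(g \right)} = 2 \left(g + 2\right) = 2 \left(2 + g\right) = 4 + 2 g$)
$q = 26220$ ($q = 120104 - 93884 = 26220$)
$y{\left(h,H \right)} = 247 + H \left(4 + 2 h\right)$ ($y{\left(h,H \right)} = -7 + \left(\left(4 + 2 h\right) H + 254\right) = -7 + \left(H \left(4 + 2 h\right) + 254\right) = -7 + \left(254 + H \left(4 + 2 h\right)\right) = 247 + H \left(4 + 2 h\right)$)
$q - y{\left(-304,682 \right)} = 26220 - \left(247 + 2 \cdot 682 \left(2 - 304\right)\right) = 26220 - \left(247 + 2 \cdot 682 \left(-302\right)\right) = 26220 - \left(247 - 411928\right) = 26220 - -411681 = 26220 + 411681 = 437901$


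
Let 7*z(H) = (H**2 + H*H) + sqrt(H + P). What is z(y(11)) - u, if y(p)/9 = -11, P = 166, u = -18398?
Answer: 148388/7 + sqrt(67)/7 ≈ 21199.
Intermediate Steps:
y(p) = -99 (y(p) = 9*(-11) = -99)
z(H) = sqrt(166 + H)/7 + 2*H**2/7 (z(H) = ((H**2 + H*H) + sqrt(H + 166))/7 = ((H**2 + H**2) + sqrt(166 + H))/7 = (2*H**2 + sqrt(166 + H))/7 = (sqrt(166 + H) + 2*H**2)/7 = sqrt(166 + H)/7 + 2*H**2/7)
z(y(11)) - u = (sqrt(166 - 99)/7 + (2/7)*(-99)**2) - 1*(-18398) = (sqrt(67)/7 + (2/7)*9801) + 18398 = (sqrt(67)/7 + 19602/7) + 18398 = (19602/7 + sqrt(67)/7) + 18398 = 148388/7 + sqrt(67)/7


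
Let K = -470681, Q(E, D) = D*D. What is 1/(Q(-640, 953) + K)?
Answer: 1/437528 ≈ 2.2856e-6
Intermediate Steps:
Q(E, D) = D²
1/(Q(-640, 953) + K) = 1/(953² - 470681) = 1/(908209 - 470681) = 1/437528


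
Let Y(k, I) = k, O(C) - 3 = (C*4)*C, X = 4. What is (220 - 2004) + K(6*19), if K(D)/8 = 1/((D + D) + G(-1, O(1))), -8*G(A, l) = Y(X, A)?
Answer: -811704/455 ≈ -1784.0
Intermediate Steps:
O(C) = 3 + 4*C**2 (O(C) = 3 + (C*4)*C = 3 + (4*C)*C = 3 + 4*C**2)
G(A, l) = -1/2 (G(A, l) = -1/8*4 = -1/2)
K(D) = 8/(-1/2 + 2*D) (K(D) = 8/((D + D) - 1/2) = 8/(2*D - 1/2) = 8/(-1/2 + 2*D))
(220 - 2004) + K(6*19) = (220 - 2004) + 16/(-1 + 4*(6*19)) = -1784 + 16/(-1 + 4*114) = -1784 + 16/(-1 + 456) = -1784 + 16/455 = -811704/455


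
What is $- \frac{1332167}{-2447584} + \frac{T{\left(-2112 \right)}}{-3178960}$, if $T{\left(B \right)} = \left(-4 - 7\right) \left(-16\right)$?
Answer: $\frac{264654676971}{486298227040} \approx 0.54422$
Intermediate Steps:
$T{\left(B \right)} = 176$ ($T{\left(B \right)} = \left(-11\right) \left(-16\right) = 176$)
$- \frac{1332167}{-2447584} + \frac{T{\left(-2112 \right)}}{-3178960} = - \frac{1332167}{-2447584} + \frac{176}{-3178960} = \left(-1332167\right) \left(- \frac{1}{2447584}\right) + 176 \left(- \frac{1}{3178960}\right) = \frac{1332167}{2447584} - \frac{11}{198685} = \frac{264654676971}{486298227040}$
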